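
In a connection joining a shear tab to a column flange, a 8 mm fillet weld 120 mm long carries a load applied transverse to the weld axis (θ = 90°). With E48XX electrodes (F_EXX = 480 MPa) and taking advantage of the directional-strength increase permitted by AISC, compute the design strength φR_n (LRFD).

φR_n ≈ 220 kN

t_e = 0.707 × 8 = 5.656 mm; A_we = 5.656 × 120 = 678.7 mm².
Directional factor: 1.0 + 0.5 sin^1.5(90°) = 1.5.
F_nw = 0.6 × 480 × 1.5 = 432 MPa.
φR_n = 0.75 × 432 × 678.7 × 10⁻³ = 219.9 kN.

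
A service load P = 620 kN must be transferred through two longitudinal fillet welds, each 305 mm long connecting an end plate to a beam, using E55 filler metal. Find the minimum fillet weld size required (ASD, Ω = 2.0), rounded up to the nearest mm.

E55XX → F_EXX = 550 MPa.
Total weld length L = 610 mm.
Required throat t_e = P × Ω / (0.6 F_EXX × L) = 620 × 2.0 / (0.6 × 550 × 610 × 10⁻³) = 6.16 mm.
Required leg w = t_e / 0.707 = 8.713 mm → use 9 mm.

w = 9 mm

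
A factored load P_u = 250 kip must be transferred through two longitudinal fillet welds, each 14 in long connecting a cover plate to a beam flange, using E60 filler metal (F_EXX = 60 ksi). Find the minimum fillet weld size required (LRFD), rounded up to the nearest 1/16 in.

Total weld length L = 28 in.
Required throat t_e = P_u / (φ × 0.6 F_EXX × L) = 250 / (0.75 × 0.6 × 60 × 28) = 0.3307 in.
Required leg w = t_e / 0.707 = 0.4677 in → use 1/2 in.

w = 1/2 in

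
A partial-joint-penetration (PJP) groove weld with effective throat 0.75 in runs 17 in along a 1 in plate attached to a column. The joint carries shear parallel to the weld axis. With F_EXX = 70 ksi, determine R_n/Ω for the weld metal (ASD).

R_n/Ω ≈ 268 kip

Effective throat (given) t_e = 0.75 in.
A_we = 0.75 × 17 = 12.75 in².
F_nw = 0.6 F_EXX = 42 ksi.
R_n/Ω = (42 × 12.75) / 2.0 = 267.8 kip.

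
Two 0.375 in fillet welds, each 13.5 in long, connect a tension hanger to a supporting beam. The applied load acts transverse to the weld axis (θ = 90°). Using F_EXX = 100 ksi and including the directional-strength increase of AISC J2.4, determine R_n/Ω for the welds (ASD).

t_e = 0.707 × 0.375 = 0.2651 in; A_we = 0.2651 × 27 = 7.158 in².
Directional factor: 1.0 + 0.5 sin^1.5(90°) = 1.5.
F_nw = 0.6 × 100 × 1.5 = 90 ksi.
R_n/Ω = (90 × 7.158) / 2.0 = 322.1 kip.

R_n/Ω ≈ 322 kip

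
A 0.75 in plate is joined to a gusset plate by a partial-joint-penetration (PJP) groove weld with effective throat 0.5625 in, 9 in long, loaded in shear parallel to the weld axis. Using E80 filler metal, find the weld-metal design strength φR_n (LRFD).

E80XX → F_EXX = 80 ksi.
Effective throat (given) t_e = 0.5625 in.
A_we = 0.5625 × 9 = 5.062 in².
F_nw = 0.6 F_EXX = 48 ksi.
φR_n = 0.75 × 48 × 5.062 = 182.2 kips.

φR_n ≈ 182 kips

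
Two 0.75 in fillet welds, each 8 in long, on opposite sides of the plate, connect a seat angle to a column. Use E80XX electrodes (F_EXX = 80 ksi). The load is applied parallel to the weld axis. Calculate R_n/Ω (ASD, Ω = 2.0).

R_n/Ω ≈ 204 kip

Effective throat t_e = 0.707 × 0.75 = 0.5302 in.
Total length L = 16 in; A_we = 0.5302 × 16 = 8.484 in².
F_nw = 0.6 F_EXX = 0.6 × 80 = 48 ksi.
R_n = 48 × 8.484 = 407.2 kip; R_n/Ω = 407.2/2.0 = 203.6 kip.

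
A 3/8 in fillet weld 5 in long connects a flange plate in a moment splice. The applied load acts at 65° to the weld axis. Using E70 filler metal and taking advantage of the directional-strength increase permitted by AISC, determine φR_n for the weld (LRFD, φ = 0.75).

φR_n ≈ 59.8 kips

E70XX → F_EXX = 70 ksi.
t_e = 0.707 × 0.375 = 0.2651 in; A_we = 0.2651 × 5 = 1.326 in².
Directional factor: 1.0 + 0.5 sin^1.5(65°) = 1.431.
F_nw = 0.6 × 70 × 1.431 = 60.12 ksi.
φR_n = 0.75 × 60.12 × 1.326 = 59.77 kips.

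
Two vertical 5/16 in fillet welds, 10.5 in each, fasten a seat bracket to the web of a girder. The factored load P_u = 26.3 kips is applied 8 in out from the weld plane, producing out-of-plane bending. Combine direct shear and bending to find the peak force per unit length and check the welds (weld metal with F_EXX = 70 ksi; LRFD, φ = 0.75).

L_w = 2 × 10.5 = 21 in; section modulus (unit throat) S = 2 × L²/6 = 36.75 in².
Direct shear f_v = P/L_w = 26.3/21 = 1.252 kip/in.
Moment M = P × e = 26.3 × 8 = 210.4 kip·in; bending f_b = M/S = 5.725 kip/in.
f_max = √(f_v² + f_b²) = √(1.252² + 5.725²) = 5.861 kip/in.
φr_n = 0.75 × 0.6 × 70 × (0.707 × 0.3125) = 6.96 kip/in → adequate.

f_max ≈ 5.86 kip/in; adequate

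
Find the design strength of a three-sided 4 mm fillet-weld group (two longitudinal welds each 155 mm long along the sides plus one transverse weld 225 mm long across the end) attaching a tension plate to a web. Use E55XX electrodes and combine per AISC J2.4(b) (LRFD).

E55XX → F_EXX = 550 MPa.
t_e = 0.707 × 4 = 2.828 mm.
R_nwl = 0.6 × 550 × 2.828 × 310 × 10⁻³ = 289.3 kN (longitudinal, 2 welds).
R_nwt = 0.6 × 550 × 2.828 × 225 × 10⁻³ = 210 kN (transverse, base value).
(i) R_nwl + R_nwt = 499.3 kN; (ii) 0.85 R_nwl + 1.5 R_nwt = 560.9 kN.
R_n = max = 560.9 kN [governs: (ii)]; φR_n = 420.7 kN.

φR_n ≈ 421 kN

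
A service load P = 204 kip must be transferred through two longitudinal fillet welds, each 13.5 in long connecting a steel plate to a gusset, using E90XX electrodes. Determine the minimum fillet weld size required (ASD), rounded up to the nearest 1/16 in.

w = 7/16 in

E90XX → F_EXX = 90 ksi.
Total weld length L = 27 in.
Required throat t_e = P × Ω / (0.6 F_EXX × L) = 204 × 2.0 / (0.6 × 90 × 27) = 0.2798 in.
Required leg w = t_e / 0.707 = 0.3958 in → use 7/16 in.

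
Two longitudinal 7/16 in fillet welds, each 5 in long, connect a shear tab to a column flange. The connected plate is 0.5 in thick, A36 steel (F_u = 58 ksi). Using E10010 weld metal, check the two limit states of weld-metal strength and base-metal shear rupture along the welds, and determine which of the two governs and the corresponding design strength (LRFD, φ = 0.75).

E100XX → F_EXX = 100 ksi.
t_e = 0.707 × 0.4375 = 0.3093 in; L = 10 in.
Weld metal: φR_n = 0.75 × 0.6 × 100 × 0.3093 × 10 = 139.2 kips.
Base metal (shear rupture): φR_n = 0.75 × 0.6 × 58 × 0.5 × 10 = 130.5 kips.
Governing: base-metal shear rupture.

φR_n ≈ 130 kips (base-metal shear rupture governs)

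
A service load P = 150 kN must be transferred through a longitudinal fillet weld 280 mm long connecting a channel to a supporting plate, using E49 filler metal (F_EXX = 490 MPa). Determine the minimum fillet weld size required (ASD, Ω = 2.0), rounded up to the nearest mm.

Total weld length L = 280 mm.
Required throat t_e = P × Ω / (0.6 F_EXX × L) = 150 × 2.0 / (0.6 × 490 × 280 × 10⁻³) = 3.644 mm.
Required leg w = t_e / 0.707 = 5.155 mm → use 6 mm.

w = 6 mm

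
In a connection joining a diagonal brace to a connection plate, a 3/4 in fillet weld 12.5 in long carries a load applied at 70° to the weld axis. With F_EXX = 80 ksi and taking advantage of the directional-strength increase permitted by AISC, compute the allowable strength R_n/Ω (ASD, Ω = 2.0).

R_n/Ω ≈ 232 kip

t_e = 0.707 × 0.75 = 0.5302 in; A_we = 0.5302 × 12.5 = 6.628 in².
Directional factor: 1.0 + 0.5 sin^1.5(70°) = 1.455.
F_nw = 0.6 × 80 × 1.455 = 69.86 ksi.
R_n/Ω = (69.86 × 6.628) / 2.0 = 231.5 kip.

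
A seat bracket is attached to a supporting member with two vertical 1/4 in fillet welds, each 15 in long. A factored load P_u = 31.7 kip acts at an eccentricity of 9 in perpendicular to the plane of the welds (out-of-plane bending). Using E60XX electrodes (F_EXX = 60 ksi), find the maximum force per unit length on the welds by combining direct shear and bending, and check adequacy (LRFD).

L_w = 2 × 15 = 30 in; section modulus (unit throat) S = 2 × L²/6 = 75 in².
Direct shear f_v = P/L_w = 31.7/30 = 1.057 kip/in.
Moment M = P × e = 31.7 × 9 = 285.3 kip·in; bending f_b = M/S = 3.804 kip/in.
f_max = √(f_v² + f_b²) = √(1.057² + 3.804²) = 3.948 kip/in.
φr_n = 0.75 × 0.6 × 60 × (0.707 × 0.25) = 4.772 kip/in → adequate.

f_max ≈ 3.95 kip/in; adequate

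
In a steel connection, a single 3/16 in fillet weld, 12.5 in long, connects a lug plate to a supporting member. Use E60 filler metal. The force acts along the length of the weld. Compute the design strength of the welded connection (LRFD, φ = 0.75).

φR_n ≈ 44.7 kip

E60XX → F_EXX = 60 ksi.
Effective throat t_e = 0.707 × 0.1875 = 0.1326 in.
Total length L = 12.5 in; A_we = 0.1326 × 12.5 = 1.657 in².
F_nw = 0.6 F_EXX = 0.6 × 60 = 36 ksi.
φR_n = 0.75 × 36 × 1.657 = 44.74 kip.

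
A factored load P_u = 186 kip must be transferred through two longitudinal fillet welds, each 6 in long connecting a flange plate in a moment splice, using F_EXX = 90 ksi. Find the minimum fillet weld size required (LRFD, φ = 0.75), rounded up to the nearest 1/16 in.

Total weld length L = 12 in.
Required throat t_e = P_u / (φ × 0.6 F_EXX × L) = 186 / (0.75 × 0.6 × 90 × 12) = 0.3827 in.
Required leg w = t_e / 0.707 = 0.5413 in → use 9/16 in.

w = 9/16 in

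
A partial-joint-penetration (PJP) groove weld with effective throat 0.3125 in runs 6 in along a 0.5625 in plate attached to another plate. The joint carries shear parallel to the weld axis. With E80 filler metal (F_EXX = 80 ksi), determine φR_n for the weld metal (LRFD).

φR_n ≈ 67.5 kip

Effective throat (given) t_e = 0.3125 in.
A_we = 0.3125 × 6 = 1.875 in².
F_nw = 0.6 F_EXX = 48 ksi.
φR_n = 0.75 × 48 × 1.875 = 67.5 kip.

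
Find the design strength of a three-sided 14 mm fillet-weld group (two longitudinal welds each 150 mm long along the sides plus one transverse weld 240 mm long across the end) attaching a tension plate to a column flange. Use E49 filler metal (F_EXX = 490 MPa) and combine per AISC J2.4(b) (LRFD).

φR_n ≈ 1340 kN

t_e = 0.707 × 14 = 9.898 mm.
R_nwl = 0.6 × 490 × 9.898 × 300 × 10⁻³ = 873 kN (longitudinal, 2 welds).
R_nwt = 0.6 × 490 × 9.898 × 240 × 10⁻³ = 698.4 kN (transverse, base value).
(i) R_nwl + R_nwt = 1571 kN; (ii) 0.85 R_nwl + 1.5 R_nwt = 1790 kN.
R_n = max = 1790 kN [governs: (ii)]; φR_n = 1342 kN.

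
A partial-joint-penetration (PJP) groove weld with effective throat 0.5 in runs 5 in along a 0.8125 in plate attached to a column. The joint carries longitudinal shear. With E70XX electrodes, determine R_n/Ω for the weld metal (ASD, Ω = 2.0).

E70XX → F_EXX = 70 ksi.
Effective throat (given) t_e = 0.5 in.
A_we = 0.5 × 5 = 2.5 in².
F_nw = 0.6 F_EXX = 42 ksi.
R_n/Ω = (42 × 2.5) / 2.0 = 52.5 kips.

R_n/Ω ≈ 52.5 kips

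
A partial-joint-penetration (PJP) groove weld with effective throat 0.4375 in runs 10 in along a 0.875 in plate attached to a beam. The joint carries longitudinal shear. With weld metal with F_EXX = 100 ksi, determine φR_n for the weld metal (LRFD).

Effective throat (given) t_e = 0.4375 in.
A_we = 0.4375 × 10 = 4.375 in².
F_nw = 0.6 F_EXX = 60 ksi.
φR_n = 0.75 × 60 × 4.375 = 196.9 kips.

φR_n ≈ 197 kips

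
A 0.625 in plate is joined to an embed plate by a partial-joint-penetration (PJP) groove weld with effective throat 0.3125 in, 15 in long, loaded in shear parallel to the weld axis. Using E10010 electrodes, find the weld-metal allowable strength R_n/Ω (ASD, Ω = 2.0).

E100XX → F_EXX = 100 ksi.
Effective throat (given) t_e = 0.3125 in.
A_we = 0.3125 × 15 = 4.688 in².
F_nw = 0.6 F_EXX = 60 ksi.
R_n/Ω = (60 × 4.688) / 2.0 = 140.6 kips.

R_n/Ω ≈ 141 kips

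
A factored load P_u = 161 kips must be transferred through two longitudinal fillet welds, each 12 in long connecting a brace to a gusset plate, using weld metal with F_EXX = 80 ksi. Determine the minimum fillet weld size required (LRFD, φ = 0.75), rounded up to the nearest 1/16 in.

Total weld length L = 24 in.
Required throat t_e = P_u / (φ × 0.6 F_EXX × L) = 161 / (0.75 × 0.6 × 80 × 24) = 0.1863 in.
Required leg w = t_e / 0.707 = 0.2636 in → use 5/16 in.

w = 5/16 in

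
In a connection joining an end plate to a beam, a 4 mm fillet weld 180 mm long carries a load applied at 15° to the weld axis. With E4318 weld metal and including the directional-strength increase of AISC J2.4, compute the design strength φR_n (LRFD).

E43XX → F_EXX = 430 MPa.
t_e = 0.707 × 4 = 2.828 mm; A_we = 2.828 × 180 = 509 mm².
Directional factor: 1.0 + 0.5 sin^1.5(15°) = 1.066.
F_nw = 0.6 × 430 × 1.066 = 275 MPa.
φR_n = 0.75 × 275 × 509 × 10⁻³ = 105 kN.

φR_n ≈ 105 kN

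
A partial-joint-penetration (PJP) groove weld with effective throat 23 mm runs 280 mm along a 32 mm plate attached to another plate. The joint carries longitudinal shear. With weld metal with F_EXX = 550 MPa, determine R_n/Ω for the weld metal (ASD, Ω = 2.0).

R_n/Ω ≈ 1060 kN

Effective throat (given) t_e = 23 mm.
A_we = 23 × 280 = 6440 mm².
F_nw = 0.6 F_EXX = 330 MPa.
R_n/Ω = (330 × 6440) / 2.0 × 10⁻³ = 1063 kN.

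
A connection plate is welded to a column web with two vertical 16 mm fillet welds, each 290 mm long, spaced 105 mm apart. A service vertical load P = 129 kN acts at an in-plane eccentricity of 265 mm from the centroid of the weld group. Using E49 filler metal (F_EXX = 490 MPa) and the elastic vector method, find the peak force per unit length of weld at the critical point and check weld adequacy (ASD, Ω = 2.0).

Total weld length L_w = 580 mm. Treat welds as unit-width lines.
Polar moment about centroid: J = 2[d³/12 + d(b/2)²] = 2[290³/12 + 290×52.5²] = 5663000 mm³.
Direct shear f_v = P/L_w = 129×10³ / 580 = 222.4 N/mm (vertical).
Torsion M = P·e = 129×10³ × 265 = 34185000 N·mm.
Critical point at (x, y) = (52.5, 145) from centroid. f_tx = M·y/J = 875.2 N/mm; f_ty = M·x/J = 316.9 N/mm.
Resultant f_max = √[f_tx² + (f_v + f_ty)²] = √[875.2² + (222.4 + 316.9)²] = 1028 N/mm.
Capacity per unit length: r_n/Ω = (1/2.0) × 0.6 × 490 × (0.707 × 16) = 1663 N/mm.
1028 ≤ 1663 → adequate.

f_max ≈ 1030 N/mm; adequate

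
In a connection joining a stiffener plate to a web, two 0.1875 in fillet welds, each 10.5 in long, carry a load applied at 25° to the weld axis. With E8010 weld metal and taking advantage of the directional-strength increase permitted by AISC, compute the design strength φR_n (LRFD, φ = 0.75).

φR_n ≈ 114 kips

E80XX → F_EXX = 80 ksi.
t_e = 0.707 × 0.1875 = 0.1326 in; A_we = 0.1326 × 21 = 2.784 in².
Directional factor: 1.0 + 0.5 sin^1.5(25°) = 1.137.
F_nw = 0.6 × 80 × 1.137 = 54.59 ksi.
φR_n = 0.75 × 54.59 × 2.784 = 114 kips.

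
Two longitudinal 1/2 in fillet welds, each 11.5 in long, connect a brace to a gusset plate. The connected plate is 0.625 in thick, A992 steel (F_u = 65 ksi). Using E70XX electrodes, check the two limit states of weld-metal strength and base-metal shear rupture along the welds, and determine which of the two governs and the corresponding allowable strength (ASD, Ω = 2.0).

E70XX → F_EXX = 70 ksi.
t_e = 0.707 × 0.5 = 0.3535 in; L = 23 in.
Weld metal: R_n/Ω = (1/2.0) × 0.6 × 70 × 0.3535 × 23 = 170.7 kips.
Base metal (shear rupture): R_n/Ω = (1/2.0) × 0.6 × 65 × 0.625 × 23 = 280.3 kips.
Governing: weld metal.

R_n/Ω ≈ 171 kips (weld metal governs)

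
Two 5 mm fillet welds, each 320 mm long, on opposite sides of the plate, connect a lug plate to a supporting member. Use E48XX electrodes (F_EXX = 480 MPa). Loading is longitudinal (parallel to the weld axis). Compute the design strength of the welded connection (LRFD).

φR_n ≈ 489 kN

Effective throat t_e = 0.707 × 5 = 3.535 mm.
Total length L = 640 mm; A_we = 3.535 × 640 = 2262 mm².
F_nw = 0.6 F_EXX = 0.6 × 480 = 288 MPa.
φR_n = 0.75 × 288 × 2262 × 10⁻³ = 488.7 kN.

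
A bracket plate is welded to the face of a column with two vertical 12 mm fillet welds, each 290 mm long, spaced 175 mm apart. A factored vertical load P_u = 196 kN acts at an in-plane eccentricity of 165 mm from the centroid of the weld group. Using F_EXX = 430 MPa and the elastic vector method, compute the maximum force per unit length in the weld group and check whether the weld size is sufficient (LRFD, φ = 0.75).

f_max ≈ 868 N/mm; adequate

Total weld length L_w = 580 mm. Treat welds as unit-width lines.
Polar moment about centroid: J = 2[d³/12 + d(b/2)²] = 2[290³/12 + 290×87.5²] = 8505000 mm³.
Direct shear f_v = P/L_w = 196×10³ / 580 = 337.9 N/mm (vertical).
Torsion M = P·e = 196×10³ × 165 = 32340000 N·mm.
Critical point at (x, y) = (87.5, 145) from centroid. f_tx = M·y/J = 551.3 N/mm; f_ty = M·x/J = 332.7 N/mm.
Resultant f_max = √[f_tx² + (f_v + f_ty)²] = √[551.3² + (337.9 + 332.7)²] = 868.2 N/mm.
Capacity per unit length: φr_n = 0.75 × 0.6 × 430 × (0.707 × 12) = 1642 N/mm.
868.2 ≤ 1642 → adequate.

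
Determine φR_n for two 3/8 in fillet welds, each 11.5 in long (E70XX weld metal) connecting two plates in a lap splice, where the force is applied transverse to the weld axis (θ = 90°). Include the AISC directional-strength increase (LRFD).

E70XX → F_EXX = 70 ksi.
t_e = 0.707 × 0.375 = 0.2651 in; A_we = 0.2651 × 23 = 6.098 in².
Directional factor: 1.0 + 0.5 sin^1.5(90°) = 1.5.
F_nw = 0.6 × 70 × 1.5 = 63 ksi.
φR_n = 0.75 × 63 × 6.098 = 288.1 kips.

φR_n ≈ 288 kips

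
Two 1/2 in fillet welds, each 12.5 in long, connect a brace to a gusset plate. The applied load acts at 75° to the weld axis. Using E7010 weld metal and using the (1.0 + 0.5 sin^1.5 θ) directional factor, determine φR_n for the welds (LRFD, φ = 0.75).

φR_n ≈ 411 kip

E70XX → F_EXX = 70 ksi.
t_e = 0.707 × 0.5 = 0.3535 in; A_we = 0.3535 × 25 = 8.838 in².
Directional factor: 1.0 + 0.5 sin^1.5(75°) = 1.475.
F_nw = 0.6 × 70 × 1.475 = 61.94 ksi.
φR_n = 0.75 × 61.94 × 8.838 = 410.5 kip.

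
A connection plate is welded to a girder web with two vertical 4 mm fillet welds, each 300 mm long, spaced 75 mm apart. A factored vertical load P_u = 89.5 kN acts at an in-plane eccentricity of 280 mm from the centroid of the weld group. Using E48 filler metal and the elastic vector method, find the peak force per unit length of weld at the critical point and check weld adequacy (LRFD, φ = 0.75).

E48XX → F_EXX = 480 MPa.
Total weld length L_w = 600 mm. Treat welds as unit-width lines.
Polar moment about centroid: J = 2[d³/12 + d(b/2)²] = 2[300³/12 + 300×37.5²] = 5344000 mm³.
Direct shear f_v = P/L_w = 89.5×10³ / 600 = 149.2 N/mm (vertical).
Torsion M = P·e = 89.5×10³ × 280 = 25060000 N·mm.
Critical point at (x, y) = (37.5, 150) from centroid. f_tx = M·y/J = 703.4 N/mm; f_ty = M·x/J = 175.9 N/mm.
Resultant f_max = √[f_tx² + (f_v + f_ty)²] = √[703.4² + (149.2 + 175.9)²] = 774.9 N/mm.
Capacity per unit length: φr_n = 0.75 × 0.6 × 480 × (0.707 × 4) = 610.8 N/mm.
774.9 > 610.8 → NOT adequate.

f_max ≈ 775 N/mm; NOT adequate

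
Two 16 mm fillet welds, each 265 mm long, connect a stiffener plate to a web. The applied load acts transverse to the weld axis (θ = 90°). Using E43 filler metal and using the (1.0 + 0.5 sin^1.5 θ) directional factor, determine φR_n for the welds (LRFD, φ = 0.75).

φR_n ≈ 1740 kN

E43XX → F_EXX = 430 MPa.
t_e = 0.707 × 16 = 11.31 mm; A_we = 11.31 × 530 = 5995 mm².
Directional factor: 1.0 + 0.5 sin^1.5(90°) = 1.5.
F_nw = 0.6 × 430 × 1.5 = 387 MPa.
φR_n = 0.75 × 387 × 5995 × 10⁻³ = 1740 kN.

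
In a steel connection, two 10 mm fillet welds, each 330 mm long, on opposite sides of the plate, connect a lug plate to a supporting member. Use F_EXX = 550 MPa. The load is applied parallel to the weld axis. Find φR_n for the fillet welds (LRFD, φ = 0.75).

Effective throat t_e = 0.707 × 10 = 7.07 mm.
Total length L = 660 mm; A_we = 7.07 × 660 = 4666 mm².
F_nw = 0.6 F_EXX = 0.6 × 550 = 330 MPa.
φR_n = 0.75 × 330 × 4666 × 10⁻³ = 1155 kN.

φR_n ≈ 1150 kN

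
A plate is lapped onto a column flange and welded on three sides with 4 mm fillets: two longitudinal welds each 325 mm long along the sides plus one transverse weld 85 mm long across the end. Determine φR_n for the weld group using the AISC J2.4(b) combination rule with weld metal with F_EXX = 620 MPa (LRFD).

φR_n ≈ 580 kN

t_e = 0.707 × 4 = 2.828 mm.
R_nwl = 0.6 × 620 × 2.828 × 650 × 10⁻³ = 683.8 kN (longitudinal, 2 welds).
R_nwt = 0.6 × 620 × 2.828 × 85 × 10⁻³ = 89.42 kN (transverse, base value).
(i) R_nwl + R_nwt = 773.2 kN; (ii) 0.85 R_nwl + 1.5 R_nwt = 715.4 kN.
R_n = max = 773.2 kN [governs: (i)]; φR_n = 579.9 kN.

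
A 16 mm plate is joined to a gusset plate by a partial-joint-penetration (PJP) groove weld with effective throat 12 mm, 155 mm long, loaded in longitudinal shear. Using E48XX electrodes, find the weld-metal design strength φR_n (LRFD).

E48XX → F_EXX = 480 MPa.
Effective throat (given) t_e = 12 mm.
A_we = 12 × 155 = 1860 mm².
F_nw = 0.6 F_EXX = 288 MPa.
φR_n = 0.75 × 288 × 1860 × 10⁻³ = 401.8 kN.

φR_n ≈ 402 kN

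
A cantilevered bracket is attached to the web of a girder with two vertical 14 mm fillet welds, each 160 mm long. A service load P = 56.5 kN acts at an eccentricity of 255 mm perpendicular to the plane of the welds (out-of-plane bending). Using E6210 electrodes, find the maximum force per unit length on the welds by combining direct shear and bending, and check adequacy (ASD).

f_max ≈ 1700 N/mm; adequate

E62XX → F_EXX = 620 MPa.
L_w = 2 × 160 = 320 mm; section modulus (unit throat) S = 2 × L²/6 = 8533 mm².
Direct shear f_v = P/L_w = 56.5×10³/320 = 176.6 N/mm.
Moment M = P × e = 56.5×10³ × 255 = 14408000 N·mm; bending f_b = M/S = 1688 N/mm.
f_max = √(f_v² + f_b²) = √(176.6² + 1688²) = 1698 N/mm.
r_n/Ω = (1/2.0) × 0.6 × 620 × (0.707 × 14) = 1841 N/mm → adequate.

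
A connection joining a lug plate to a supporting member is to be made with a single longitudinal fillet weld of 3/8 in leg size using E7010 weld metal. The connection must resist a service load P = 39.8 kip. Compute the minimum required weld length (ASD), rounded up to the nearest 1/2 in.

E70XX → F_EXX = 70 ksi.
Throat t_e = 0.707 × 0.375 = 0.2651 in.
r_n/Ω = (0.6 × 70 × 0.2651) / 2.0 = 5.568 kip/in.
L_req = P / (r_n/Ω) = 39.8 / 5.568 = 7.148 in total.
Round up → use L = 7.5 in.

L = 7.5 in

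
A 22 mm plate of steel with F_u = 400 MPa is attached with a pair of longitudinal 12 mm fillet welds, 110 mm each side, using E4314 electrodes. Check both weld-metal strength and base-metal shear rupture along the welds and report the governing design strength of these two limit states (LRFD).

E43XX → F_EXX = 430 MPa.
t_e = 0.707 × 12 = 8.484 mm; L = 220 mm.
Weld metal: φR_n = 0.75 × 0.6 × 430 × 8.484 × 220 × 10⁻³ = 361.2 kN.
Base metal (shear rupture): φR_n = 0.75 × 0.6 × 400 × 22 × 220 × 10⁻³ = 871.2 kN.
Governing: weld metal.

φR_n ≈ 361 kN (weld metal governs)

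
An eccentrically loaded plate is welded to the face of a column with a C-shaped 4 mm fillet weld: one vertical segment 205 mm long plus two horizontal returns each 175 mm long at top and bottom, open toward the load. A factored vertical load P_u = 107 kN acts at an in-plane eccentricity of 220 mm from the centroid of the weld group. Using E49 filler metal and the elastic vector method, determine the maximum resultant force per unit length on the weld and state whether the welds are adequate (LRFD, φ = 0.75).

E49XX → F_EXX = 490 MPa.
Total weld length L_w = 555 mm. Treat welds as unit-width lines.
Centroid: x̄ = 2×175×87.5 / 555 = 55.18 mm from the vertical weld.
Polar moment about centroid: J = I_x + I_y = [205³/12 + 2×175×102.5²] + [205×55.18² + 2(175³/12 + 175×32.32²)] = 6278000 mm³.
Direct shear f_v = P/L_w = 107×10³ / 555 = 192.8 N/mm (vertical).
Torsion M = P·e = 107×10³ × 220 = 23540000 N·mm.
Critical point at (x, y) = (119.8, 102.5) from centroid. f_tx = M·y/J = 384.3 N/mm; f_ty = M·x/J = 449.3 N/mm.
Resultant f_max = √[f_tx² + (f_v + f_ty)²] = √[384.3² + (192.8 + 449.3)²] = 748.3 N/mm.
Capacity per unit length: φr_n = 0.75 × 0.6 × 490 × (0.707 × 4) = 623.6 N/mm.
748.3 > 623.6 → NOT adequate.

f_max ≈ 748 N/mm; NOT adequate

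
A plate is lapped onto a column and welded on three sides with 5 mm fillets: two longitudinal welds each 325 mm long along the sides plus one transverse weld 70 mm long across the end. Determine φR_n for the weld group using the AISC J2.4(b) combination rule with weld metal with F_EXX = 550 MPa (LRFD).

t_e = 0.707 × 5 = 3.535 mm.
R_nwl = 0.6 × 550 × 3.535 × 650 × 10⁻³ = 758.3 kN (longitudinal, 2 welds).
R_nwt = 0.6 × 550 × 3.535 × 70 × 10⁻³ = 81.66 kN (transverse, base value).
(i) R_nwl + R_nwt = 839.9 kN; (ii) 0.85 R_nwl + 1.5 R_nwt = 767 kN.
R_n = max = 839.9 kN [governs: (i)]; φR_n = 629.9 kN.

φR_n ≈ 630 kN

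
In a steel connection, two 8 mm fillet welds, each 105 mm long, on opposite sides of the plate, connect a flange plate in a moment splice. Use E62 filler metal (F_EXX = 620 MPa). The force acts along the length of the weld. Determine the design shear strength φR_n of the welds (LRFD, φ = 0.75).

Effective throat t_e = 0.707 × 8 = 5.656 mm.
Total length L = 210 mm; A_we = 5.656 × 210 = 1188 mm².
F_nw = 0.6 F_EXX = 0.6 × 620 = 372 MPa.
φR_n = 0.75 × 372 × 1188 × 10⁻³ = 331.4 kN.

φR_n ≈ 331 kN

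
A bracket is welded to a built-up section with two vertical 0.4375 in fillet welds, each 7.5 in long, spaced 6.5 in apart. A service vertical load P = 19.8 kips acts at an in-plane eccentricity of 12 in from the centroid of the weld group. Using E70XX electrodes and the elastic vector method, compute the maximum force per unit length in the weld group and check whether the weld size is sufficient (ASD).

f_max ≈ 6.1 kip/in; adequate

E70XX → F_EXX = 70 ksi.
Total weld length L_w = 15 in. Treat welds as unit-width lines.
Polar moment about centroid: J = 2[d³/12 + d(b/2)²] = 2[7.5³/12 + 7.5×3.25²] = 228.8 in³.
Direct shear f_v = P/L_w = 19.8 / 15 = 1.32 kip/in (vertical).
Torsion M = P·e = 19.8 × 12 = 237.6 kip·in.
Critical point at (x, y) = (3.25, 3.75) from centroid. f_tx = M·y/J = 3.895 kip/in; f_ty = M·x/J = 3.376 kip/in.
Resultant f_max = √[f_tx² + (f_v + f_ty)²] = √[3.895² + (1.32 + 3.376)²] = 6.101 kip/in.
Capacity per unit length: r_n/Ω = (1/2.0) × 0.6 × 70 × (0.707 × 0.4375) = 6.496 kip/in.
6.101 ≤ 6.496 → adequate.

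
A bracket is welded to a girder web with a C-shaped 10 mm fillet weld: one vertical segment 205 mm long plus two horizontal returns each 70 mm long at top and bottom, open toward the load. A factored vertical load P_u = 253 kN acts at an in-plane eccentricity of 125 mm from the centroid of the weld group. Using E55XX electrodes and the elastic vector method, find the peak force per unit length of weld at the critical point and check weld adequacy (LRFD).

E55XX → F_EXX = 550 MPa.
Total weld length L_w = 345 mm. Treat welds as unit-width lines.
Centroid: x̄ = 2×70×35 / 345 = 14.2 mm from the vertical weld.
Polar moment about centroid: J = I_x + I_y = [205³/12 + 2×70×102.5²] + [205×14.2² + 2(70³/12 + 70×20.8²)] = 2348000 mm³.
Direct shear f_v = P/L_w = 253×10³ / 345 = 733.3 N/mm (vertical).
Torsion M = P·e = 253×10³ × 125 = 31625000 N·mm.
Critical point at (x, y) = (55.8, 102.5) from centroid. f_tx = M·y/J = 1381 N/mm; f_ty = M·x/J = 751.6 N/mm.
Resultant f_max = √[f_tx² + (f_v + f_ty)²] = √[1381² + (733.3 + 751.6)²] = 2028 N/mm.
Capacity per unit length: φr_n = 0.75 × 0.6 × 550 × (0.707 × 10) = 1750 N/mm.
2028 > 1750 → NOT adequate.

f_max ≈ 2030 N/mm; NOT adequate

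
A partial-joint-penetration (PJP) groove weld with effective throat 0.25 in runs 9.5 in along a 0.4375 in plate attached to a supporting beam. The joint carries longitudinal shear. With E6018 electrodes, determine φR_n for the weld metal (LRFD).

E60XX → F_EXX = 60 ksi.
Effective throat (given) t_e = 0.25 in.
A_we = 0.25 × 9.5 = 2.375 in².
F_nw = 0.6 F_EXX = 36 ksi.
φR_n = 0.75 × 36 × 2.375 = 64.12 kip.

φR_n ≈ 64.1 kip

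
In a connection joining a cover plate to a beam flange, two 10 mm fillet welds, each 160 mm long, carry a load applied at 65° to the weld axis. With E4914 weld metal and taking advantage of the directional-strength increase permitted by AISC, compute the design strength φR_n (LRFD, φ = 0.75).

φR_n ≈ 714 kN

E49XX → F_EXX = 490 MPa.
t_e = 0.707 × 10 = 7.07 mm; A_we = 7.07 × 320 = 2262 mm².
Directional factor: 1.0 + 0.5 sin^1.5(65°) = 1.431.
F_nw = 0.6 × 490 × 1.431 = 420.8 MPa.
φR_n = 0.75 × 420.8 × 2262 × 10⁻³ = 714.1 kN.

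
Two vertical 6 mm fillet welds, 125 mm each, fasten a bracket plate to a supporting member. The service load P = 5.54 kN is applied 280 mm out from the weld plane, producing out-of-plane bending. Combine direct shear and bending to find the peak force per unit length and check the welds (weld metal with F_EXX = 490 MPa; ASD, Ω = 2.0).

f_max ≈ 299 N/mm; adequate

L_w = 2 × 125 = 250 mm; section modulus (unit throat) S = 2 × L²/6 = 5208 mm².
Direct shear f_v = P/L_w = 5.54×10³/250 = 22.16 N/mm.
Moment M = P × e = 5.54×10³ × 280 = 1551200 N·mm; bending f_b = M/S = 297.8 N/mm.
f_max = √(f_v² + f_b²) = √(22.16² + 297.8²) = 298.7 N/mm.
r_n/Ω = (1/2.0) × 0.6 × 490 × (0.707 × 6) = 623.6 N/mm → adequate.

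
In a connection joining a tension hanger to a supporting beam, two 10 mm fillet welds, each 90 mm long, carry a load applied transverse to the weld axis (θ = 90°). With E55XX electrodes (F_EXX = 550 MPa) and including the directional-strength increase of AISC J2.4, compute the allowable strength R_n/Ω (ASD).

R_n/Ω ≈ 315 kN

t_e = 0.707 × 10 = 7.07 mm; A_we = 7.07 × 180 = 1273 mm².
Directional factor: 1.0 + 0.5 sin^1.5(90°) = 1.5.
F_nw = 0.6 × 550 × 1.5 = 495 MPa.
R_n/Ω = (495 × 1273) / 2.0 × 10⁻³ = 315 kN.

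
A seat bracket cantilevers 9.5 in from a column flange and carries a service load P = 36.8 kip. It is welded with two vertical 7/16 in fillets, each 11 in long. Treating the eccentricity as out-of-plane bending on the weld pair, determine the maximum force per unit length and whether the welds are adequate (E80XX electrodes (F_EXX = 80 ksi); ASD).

f_max ≈ 8.83 kip/in; NOT adequate

L_w = 2 × 11 = 22 in; section modulus (unit throat) S = 2 × L²/6 = 40.33 in².
Direct shear f_v = P/L_w = 36.8/22 = 1.673 kip/in.
Moment M = P × e = 36.8 × 9.5 = 349.6 kip·in; bending f_b = M/S = 8.668 kip/in.
f_max = √(f_v² + f_b²) = √(1.673² + 8.668²) = 8.828 kip/in.
r_n/Ω = (1/2.0) × 0.6 × 80 × (0.707 × 0.4375) = 7.423 kip/in → NOT adequate.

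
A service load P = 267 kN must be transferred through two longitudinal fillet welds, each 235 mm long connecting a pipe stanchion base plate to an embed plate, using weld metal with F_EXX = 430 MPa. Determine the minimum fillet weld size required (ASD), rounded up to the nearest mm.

Total weld length L = 470 mm.
Required throat t_e = P × Ω / (0.6 F_EXX × L) = 267 × 2.0 / (0.6 × 430 × 470 × 10⁻³) = 4.404 mm.
Required leg w = t_e / 0.707 = 6.229 mm → use 7 mm.

w = 7 mm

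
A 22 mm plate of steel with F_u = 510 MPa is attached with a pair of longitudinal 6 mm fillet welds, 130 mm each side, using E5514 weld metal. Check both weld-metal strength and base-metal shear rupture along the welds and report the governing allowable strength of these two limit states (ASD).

R_n/Ω ≈ 182 kN (weld metal governs)

E55XX → F_EXX = 550 MPa.
t_e = 0.707 × 6 = 4.242 mm; L = 260 mm.
Weld metal: R_n/Ω = (1/2.0) × 0.6 × 550 × 4.242 × 260 × 10⁻³ = 182 kN.
Base metal (shear rupture): R_n/Ω = (1/2.0) × 0.6 × 510 × 22 × 260 × 10⁻³ = 875.2 kN.
Governing: weld metal.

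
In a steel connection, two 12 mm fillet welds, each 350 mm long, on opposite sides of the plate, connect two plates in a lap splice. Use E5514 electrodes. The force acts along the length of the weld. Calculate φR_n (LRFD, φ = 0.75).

φR_n ≈ 1470 kN

E55XX → F_EXX = 550 MPa.
Effective throat t_e = 0.707 × 12 = 8.484 mm.
Total length L = 700 mm; A_we = 8.484 × 700 = 5939 mm².
F_nw = 0.6 F_EXX = 0.6 × 550 = 330 MPa.
φR_n = 0.75 × 330 × 5939 × 10⁻³ = 1470 kN.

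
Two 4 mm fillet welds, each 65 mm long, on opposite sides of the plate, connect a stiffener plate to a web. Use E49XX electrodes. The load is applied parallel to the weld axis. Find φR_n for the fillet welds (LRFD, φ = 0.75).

E49XX → F_EXX = 490 MPa.
Effective throat t_e = 0.707 × 4 = 2.828 mm.
Total length L = 130 mm; A_we = 2.828 × 130 = 367.6 mm².
F_nw = 0.6 F_EXX = 0.6 × 490 = 294 MPa.
φR_n = 0.75 × 294 × 367.6 × 10⁻³ = 81.06 kN.

φR_n ≈ 81.1 kN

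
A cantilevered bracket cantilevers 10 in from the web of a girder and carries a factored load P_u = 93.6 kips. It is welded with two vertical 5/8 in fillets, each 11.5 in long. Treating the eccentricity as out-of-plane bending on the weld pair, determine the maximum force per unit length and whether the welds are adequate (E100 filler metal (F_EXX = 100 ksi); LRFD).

L_w = 2 × 11.5 = 23 in; section modulus (unit throat) S = 2 × L²/6 = 44.08 in².
Direct shear f_v = P/L_w = 93.6/23 = 4.07 kip/in.
Moment M = P × e = 93.6 × 10 = 936 kip·in; bending f_b = M/S = 21.23 kip/in.
f_max = √(f_v² + f_b²) = √(4.07² + 21.23²) = 21.62 kip/in.
φr_n = 0.75 × 0.6 × 100 × (0.707 × 0.625) = 19.88 kip/in → NOT adequate.

f_max ≈ 21.6 kip/in; NOT adequate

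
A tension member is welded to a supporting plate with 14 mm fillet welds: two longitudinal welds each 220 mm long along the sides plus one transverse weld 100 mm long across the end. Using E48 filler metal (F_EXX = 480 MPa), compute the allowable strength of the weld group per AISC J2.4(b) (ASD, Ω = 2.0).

R_n/Ω ≈ 770 kN

t_e = 0.707 × 14 = 9.898 mm.
R_nwl = 0.6 × 480 × 9.898 × 440 × 10⁻³ = 1254 kN (longitudinal, 2 welds).
R_nwt = 0.6 × 480 × 9.898 × 100 × 10⁻³ = 285.1 kN (transverse, base value).
(i) R_nwl + R_nwt = 1539 kN; (ii) 0.85 R_nwl + 1.5 R_nwt = 1494 kN.
R_n = max = 1539 kN [governs: (i)]; R_n/Ω = 769.7 kN.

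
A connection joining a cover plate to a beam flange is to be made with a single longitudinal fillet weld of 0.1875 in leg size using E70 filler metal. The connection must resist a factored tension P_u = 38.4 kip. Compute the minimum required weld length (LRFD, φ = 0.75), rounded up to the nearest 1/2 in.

L = 9.5 in

E70XX → F_EXX = 70 ksi.
Throat t_e = 0.707 × 0.1875 = 0.1326 in.
φr_n = 0.75 × 0.6 × 70 × 0.1326 = 4.176 kip/in.
L_req = P_u / φr_n = 38.4 / 4.176 = 9.196 in total.
Round up → use L = 9.5 in.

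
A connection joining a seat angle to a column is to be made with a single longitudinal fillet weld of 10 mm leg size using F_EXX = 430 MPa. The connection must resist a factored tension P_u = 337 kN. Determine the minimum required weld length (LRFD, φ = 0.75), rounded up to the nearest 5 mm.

Throat t_e = 0.707 × 10 = 7.07 mm.
φr_n = 0.75 × 0.6 × 430 × 7.07 × 10⁻³ = 1.368 kN/mm.
L_req = P_u / φr_n = 337 / 1.368 = 246.3 mm total.
Round up → use L = 250 mm.

L = 250 mm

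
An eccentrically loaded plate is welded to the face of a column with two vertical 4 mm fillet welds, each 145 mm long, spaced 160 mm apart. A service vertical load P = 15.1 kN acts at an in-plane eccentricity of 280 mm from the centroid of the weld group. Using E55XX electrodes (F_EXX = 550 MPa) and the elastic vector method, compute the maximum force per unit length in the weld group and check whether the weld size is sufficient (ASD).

f_max ≈ 234 N/mm; adequate

Total weld length L_w = 290 mm. Treat welds as unit-width lines.
Polar moment about centroid: J = 2[d³/12 + d(b/2)²] = 2[145³/12 + 145×80²] = 2364000 mm³.
Direct shear f_v = P/L_w = 15.1×10³ / 290 = 52.07 N/mm (vertical).
Torsion M = P·e = 15.1×10³ × 280 = 4228000 N·mm.
Critical point at (x, y) = (80, 72.5) from centroid. f_tx = M·y/J = 129.7 N/mm; f_ty = M·x/J = 143.1 N/mm.
Resultant f_max = √[f_tx² + (f_v + f_ty)²] = √[129.7² + (52.07 + 143.1)²] = 234.3 N/mm.
Capacity per unit length: r_n/Ω = (1/2.0) × 0.6 × 550 × (0.707 × 4) = 466.6 N/mm.
234.3 ≤ 466.6 → adequate.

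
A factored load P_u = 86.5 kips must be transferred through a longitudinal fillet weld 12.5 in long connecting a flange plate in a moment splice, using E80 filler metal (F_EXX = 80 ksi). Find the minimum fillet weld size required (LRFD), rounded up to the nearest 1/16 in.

Total weld length L = 12.5 in.
Required throat t_e = P_u / (φ × 0.6 F_EXX × L) = 86.5 / (0.75 × 0.6 × 80 × 12.5) = 0.1922 in.
Required leg w = t_e / 0.707 = 0.2719 in → use 5/16 in.

w = 5/16 in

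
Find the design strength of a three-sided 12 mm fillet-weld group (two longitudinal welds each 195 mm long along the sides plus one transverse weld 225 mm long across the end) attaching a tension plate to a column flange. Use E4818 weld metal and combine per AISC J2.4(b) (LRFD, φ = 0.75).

E48XX → F_EXX = 480 MPa.
t_e = 0.707 × 12 = 8.484 mm.
R_nwl = 0.6 × 480 × 8.484 × 390 × 10⁻³ = 952.9 kN (longitudinal, 2 welds).
R_nwt = 0.6 × 480 × 8.484 × 225 × 10⁻³ = 549.8 kN (transverse, base value).
(i) R_nwl + R_nwt = 1503 kN; (ii) 0.85 R_nwl + 1.5 R_nwt = 1635 kN.
R_n = max = 1635 kN [governs: (ii)]; φR_n = 1226 kN.

φR_n ≈ 1230 kN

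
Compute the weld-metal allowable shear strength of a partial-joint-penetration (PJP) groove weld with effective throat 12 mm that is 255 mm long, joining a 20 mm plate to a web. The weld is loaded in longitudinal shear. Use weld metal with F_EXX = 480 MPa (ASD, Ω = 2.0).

R_n/Ω ≈ 441 kN

Effective throat (given) t_e = 12 mm.
A_we = 12 × 255 = 3060 mm².
F_nw = 0.6 F_EXX = 288 MPa.
R_n/Ω = (288 × 3060) / 2.0 × 10⁻³ = 440.6 kN.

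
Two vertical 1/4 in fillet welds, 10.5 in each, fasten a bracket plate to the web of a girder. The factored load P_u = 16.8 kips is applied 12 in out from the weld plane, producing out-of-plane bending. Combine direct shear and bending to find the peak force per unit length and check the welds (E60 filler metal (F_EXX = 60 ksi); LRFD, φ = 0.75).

L_w = 2 × 10.5 = 21 in; section modulus (unit throat) S = 2 × L²/6 = 36.75 in².
Direct shear f_v = P/L_w = 16.8/21 = 0.8 kip/in.
Moment M = P × e = 16.8 × 12 = 201.6 kip·in; bending f_b = M/S = 5.486 kip/in.
f_max = √(f_v² + f_b²) = √(0.8² + 5.486²) = 5.544 kip/in.
φr_n = 0.75 × 0.6 × 60 × (0.707 × 0.25) = 4.772 kip/in → NOT adequate.

f_max ≈ 5.54 kip/in; NOT adequate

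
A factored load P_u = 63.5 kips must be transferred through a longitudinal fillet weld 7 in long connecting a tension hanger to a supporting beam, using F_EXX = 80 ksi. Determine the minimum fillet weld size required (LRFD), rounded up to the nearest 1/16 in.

w = 3/8 in

Total weld length L = 7 in.
Required throat t_e = P_u / (φ × 0.6 F_EXX × L) = 63.5 / (0.75 × 0.6 × 80 × 7) = 0.252 in.
Required leg w = t_e / 0.707 = 0.3564 in → use 3/8 in.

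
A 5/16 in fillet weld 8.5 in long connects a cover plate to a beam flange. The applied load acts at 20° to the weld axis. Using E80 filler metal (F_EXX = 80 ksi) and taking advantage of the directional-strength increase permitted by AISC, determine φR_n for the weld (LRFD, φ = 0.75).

φR_n ≈ 74.4 kip

t_e = 0.707 × 0.3125 = 0.2209 in; A_we = 0.2209 × 8.5 = 1.878 in².
Directional factor: 1.0 + 0.5 sin^1.5(20°) = 1.1.
F_nw = 0.6 × 80 × 1.1 = 52.8 ksi.
φR_n = 0.75 × 52.8 × 1.878 = 74.37 kip.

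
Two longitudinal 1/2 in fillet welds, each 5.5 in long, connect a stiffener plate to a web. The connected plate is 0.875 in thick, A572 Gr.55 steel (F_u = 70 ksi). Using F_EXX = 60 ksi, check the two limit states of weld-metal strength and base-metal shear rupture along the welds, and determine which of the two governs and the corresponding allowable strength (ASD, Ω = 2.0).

t_e = 0.707 × 0.5 = 0.3535 in; L = 11 in.
Weld metal: R_n/Ω = (1/2.0) × 0.6 × 60 × 0.3535 × 11 = 69.99 kip.
Base metal (shear rupture): R_n/Ω = (1/2.0) × 0.6 × 70 × 0.875 × 11 = 202.1 kip.
Governing: weld metal.

R_n/Ω ≈ 70 kip (weld metal governs)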